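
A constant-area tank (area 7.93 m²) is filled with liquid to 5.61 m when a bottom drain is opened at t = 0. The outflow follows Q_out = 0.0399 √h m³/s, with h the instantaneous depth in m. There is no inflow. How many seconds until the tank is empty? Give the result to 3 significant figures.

941 s

With no inflow, A dh/dt = −0.0399 √h.
Separate and integrate: 2(√h − √h₀) = −(0.0399/A) t.
Tank is empty when √h = 0: t_empty = 2A√h₀/0.0399.
t_empty = 2·7.93·√5.61/0.0399 = 15.860·2.3685/0.0399 = 941.48 s.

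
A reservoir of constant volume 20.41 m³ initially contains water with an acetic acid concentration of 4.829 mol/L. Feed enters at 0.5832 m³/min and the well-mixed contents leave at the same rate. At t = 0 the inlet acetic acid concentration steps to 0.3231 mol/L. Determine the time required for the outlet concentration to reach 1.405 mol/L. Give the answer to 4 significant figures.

Unsteady species balance (constant V, well mixed): V dC/dt = Q(C_in − C), so τ = V/Q = 34.9966 min.
C(t) = C_in + (C₀ − C_in) e^(−t/τ). Set C = 1.405 and solve for t:
e^(−t/τ) = (C − C_in)/(C₀ − C_in) = (1.405 − 0.3231)/(4.829 − 0.3231) = 0.240107
t = −τ ln(…) = 34.9966 × 1.42667 = 49.9285 min.

49.93 min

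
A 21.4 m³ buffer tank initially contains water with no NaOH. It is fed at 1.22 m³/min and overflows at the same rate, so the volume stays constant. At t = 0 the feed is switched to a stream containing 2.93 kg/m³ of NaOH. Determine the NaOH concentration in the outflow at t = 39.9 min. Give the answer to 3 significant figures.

Species balance on the tank: V dC/dt = Q(C_in − C).
So dC/dt = (C_in − C)/τ with τ = V/Q = 21.4/1.22 = 17.541 min.
Integrating: C(t) = C_in + (C₀ − C_in) e^(−t/τ).
C(39.9) = 2.93 + (0 − 2.93)·e^(−39.9/17.541) = 2.93 + (-2.9300)·0.10283 = 2.6287 kg/m³.

2.63 kg/m³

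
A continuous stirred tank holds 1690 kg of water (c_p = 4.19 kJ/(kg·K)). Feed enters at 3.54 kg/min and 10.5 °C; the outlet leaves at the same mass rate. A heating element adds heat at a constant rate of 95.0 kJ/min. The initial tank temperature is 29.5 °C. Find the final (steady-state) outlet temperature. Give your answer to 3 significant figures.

First-law balance (no shaft work): M c_p dT/dt = ṁ c_p (T_in − T) + 95.0.
At steady state dT/dt = 0 ⇒ T_ss = T_in + Q̇/(ṁ c_p) = 10.5 + 95.0/(3.54·4.19) = 16.905 °C.

16.9 °C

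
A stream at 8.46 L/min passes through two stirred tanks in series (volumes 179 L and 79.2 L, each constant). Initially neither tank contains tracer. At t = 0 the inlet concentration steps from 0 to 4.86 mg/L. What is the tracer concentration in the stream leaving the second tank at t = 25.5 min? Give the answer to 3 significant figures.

2.50 mg/L

Species balance on tank i: dCᵢ/dt = (Cᵢ₋₁ − Cᵢ)/τᵢ with τᵢ = Vᵢ/Q.
τ₁ = 179/8.46 = 21.158 min; τ₂ = 79.2/8.46 = 9.3617 min.
Tank 1: C₁ = C_in(1 − e^(−t/τ₁)). Tank 2 (τ₁ ≠ τ₂): C₂ = C_in[1 − (τ₁ e^(−t/τ₁) − τ₂ e^(−t/τ₂))/(τ₁ − τ₂)].
At t = 25.5: e^(−t/τ₁) = 0.29963, e^(−t/τ₂) = 0.065621.
C₂ = 4.86·[1 − (21.158·0.29963 − 9.3617·0.065621)/(11.797)] = 4.86·0.51466 = 2.5012 mg/L.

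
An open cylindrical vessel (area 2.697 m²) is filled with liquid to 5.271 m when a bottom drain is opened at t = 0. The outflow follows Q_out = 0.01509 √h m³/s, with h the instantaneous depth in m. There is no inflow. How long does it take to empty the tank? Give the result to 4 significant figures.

820.7 s

Unsteady balance on liquid volume: A dh/dt = −0.01509 √h.
Separate and integrate: 2(√h − √h₀) = −(0.01509/A) t.
Set h = 0: 2√h₀ = (0.01509/A) t_empty ⇒ t_empty = 2A√h₀/0.01509.
t_empty = 2·2.697·√5.271/0.01509 = 5.39400·2.29587/0.01509 = 820.669 s.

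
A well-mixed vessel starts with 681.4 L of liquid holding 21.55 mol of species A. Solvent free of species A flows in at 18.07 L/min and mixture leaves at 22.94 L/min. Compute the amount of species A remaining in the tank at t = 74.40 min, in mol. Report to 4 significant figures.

0.6043 mol

Let m(t) be the amount of species A. Volume: V(t) = V₀ + (Q_in − Q_out) t = 681.4 − 4.87000 t; V(74.40) = 319.072 L.
No species A enters, so dm/dt = −Q_out · (m/V).
Separate: dm/m = −Q_out dt/V(t) ⇒ ln(m/m₀) = −(Q_out/(Q_in−Q_out)) ln(V/V₀).
m = m₀ (V₀/V)^(Q_out/(Q_in−Q_out)) = 21.55 × (681.4/319.072)^(-4.71047) = 0.604343 mol.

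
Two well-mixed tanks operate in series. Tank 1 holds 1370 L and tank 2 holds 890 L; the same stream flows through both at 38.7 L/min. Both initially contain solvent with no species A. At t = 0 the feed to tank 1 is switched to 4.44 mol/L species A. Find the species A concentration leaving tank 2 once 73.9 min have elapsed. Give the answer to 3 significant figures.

Species balance on tank i: dCᵢ/dt = (Cᵢ₋₁ − Cᵢ)/τᵢ with τᵢ = Vᵢ/Q.
τ₁ = 1370/38.7 = 35.401 min; τ₂ = 890/38.7 = 22.997 min.
Tank 1: C₁ = C_in(1 − e^(−t/τ₁)). Tank 2 (τ₁ ≠ τ₂): C₂ = C_in[1 − (τ₁ e^(−t/τ₁) − τ₂ e^(−t/τ₂))/(τ₁ − τ₂)].
At t = 73.9: e^(−t/τ₁) = 0.12399, e^(−t/τ₂) = 0.040219.
C₂ = 4.44·[1 − (35.401·0.12399 − 22.997·0.040219)/(12.403)] = 4.44·0.72068 = 3.1998 mol/L.

3.20 mol/L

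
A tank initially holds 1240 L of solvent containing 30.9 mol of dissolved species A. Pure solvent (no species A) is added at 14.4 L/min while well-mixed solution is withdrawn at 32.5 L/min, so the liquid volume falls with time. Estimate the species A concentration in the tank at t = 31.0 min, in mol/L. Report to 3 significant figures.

0.0154 mol/L

Total volume: dV/dt = Q_in − Q_out = -18.100 L/min, so V(t) = 1240 − 18.100 t and V(31.0) = 678.90 L.
Solute balance: dm/dt = 0 − Q_out C = −Q_out m/V(t).
Separate: dm/m = −Q_out dt/V(t) ⇒ ln(m/m₀) = −(Q_out/(Q_in−Q_out)) ln(V/V₀).
m = m₀ (V₀/V)^(Q_out/(Q_in−Q_out)) = 30.9 × (1240/678.90)^(-1.7956) = 10.476 mol.
C = m/V = 10.476/678.90 = 0.015431 mol/L.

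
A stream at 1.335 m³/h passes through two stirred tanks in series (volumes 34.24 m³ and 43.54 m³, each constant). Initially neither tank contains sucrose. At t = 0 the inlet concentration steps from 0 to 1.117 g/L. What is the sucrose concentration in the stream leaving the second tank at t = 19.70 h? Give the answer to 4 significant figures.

0.1663 g/L

Each tank obeys Vᵢ dCᵢ/dt = Q(Cᵢ₋₁ − Cᵢ), so τᵢ = Vᵢ/Q.
τ₁ = 34.24/1.335 = 25.6479 h; τ₂ = 43.54/1.335 = 32.6142 h.
Tank 1: C₁ = C_in(1 − e^(−t/τ₁)). Tank 2 (τ₁ ≠ τ₂): C₂ = C_in[1 − (τ₁ e^(−t/τ₁) − τ₂ e^(−t/τ₂))/(τ₁ − τ₂)].
At t = 19.70: e^(−t/τ₁) = 0.463897, e^(−t/τ₂) = 0.546604.
C₂ = 1.117·[1 − (25.6479·0.463897 − 32.6142·0.546604)/(-6.96629)] = 1.117·0.148892 = 0.166312 g/L.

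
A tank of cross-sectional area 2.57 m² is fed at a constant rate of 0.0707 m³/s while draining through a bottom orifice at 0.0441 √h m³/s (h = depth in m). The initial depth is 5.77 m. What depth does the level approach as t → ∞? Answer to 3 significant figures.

2.57 m

A dh/dt = Q_in − 0.0441 √h. Steady state requires inflow = outflow:
Q_in = 0.0441 √h_ss ⇒ √h_ss = 0.0707/0.0441 = 1.6032.
h_ss = 1.6032² = 2.5702 m. (Since h₀ = 5.77 m > h_ss, the level will fall toward this value.)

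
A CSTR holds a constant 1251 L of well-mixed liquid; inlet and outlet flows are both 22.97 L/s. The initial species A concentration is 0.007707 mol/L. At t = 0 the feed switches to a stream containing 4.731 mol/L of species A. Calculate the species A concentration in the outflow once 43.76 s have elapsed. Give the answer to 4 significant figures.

2.616 mol/L

Unsteady species balance (constant V, well mixed): V dC/dt = Q(C_in − C).
Time constant τ = V/Q = 1251/22.97 = 54.4623 s.
Solution: C(t) = C_in + (C₀ − C_in) e^(−t/τ).
C(43.76) = 4.731 + (0.007707 − 4.731)·e^(−43.76/54.4623) = 4.731 + (-4.72329)·0.447763 = 2.61608 mol/L.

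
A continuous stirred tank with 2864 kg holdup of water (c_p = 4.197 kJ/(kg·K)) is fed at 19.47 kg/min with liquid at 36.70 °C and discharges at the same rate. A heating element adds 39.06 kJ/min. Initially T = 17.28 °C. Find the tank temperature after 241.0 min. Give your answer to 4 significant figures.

M c_p dT/dt = ṁ c_p (T_in − T) + Q̇.
τ = M/ṁ = 147.098 min; T_ss = T_in + Q̇/(ṁ c_p) = 36.70 + 39.06/(19.47·4.197) = 37.1780 °C.
T approaches T_ss exponentially: T(t) = T_ss + (T₀ − T_ss) e^(−t/τ).
T(241.0) = 37.1780 + (-19.8980)·e^(−241.0/147.098) = 37.1780 + (-19.8980)·0.194298 = 33.3119 °C.

33.31 °C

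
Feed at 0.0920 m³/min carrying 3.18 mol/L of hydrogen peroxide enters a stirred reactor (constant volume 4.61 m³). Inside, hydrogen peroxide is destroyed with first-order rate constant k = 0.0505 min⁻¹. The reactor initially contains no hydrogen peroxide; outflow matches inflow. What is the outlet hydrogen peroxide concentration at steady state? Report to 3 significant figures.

V dC/dt = Q(C_in − C) − k V C.
Steady state (dC/dt = 0): C_ss = Q C_in/(Q + kV) = C_in/(1 + kV/Q).
C_ss = 0.0920·3.18/(0.0920 + 0.0505·4.61) = 0.29256/0.32481 = 0.90073 mol/L.

0.901 mol/L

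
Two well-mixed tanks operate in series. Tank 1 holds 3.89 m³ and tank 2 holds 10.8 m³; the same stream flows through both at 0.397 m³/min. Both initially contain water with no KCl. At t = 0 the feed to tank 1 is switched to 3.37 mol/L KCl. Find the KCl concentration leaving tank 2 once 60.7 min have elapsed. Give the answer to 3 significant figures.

2.81 mol/L

Each tank obeys Vᵢ dCᵢ/dt = Q(Cᵢ₋₁ − Cᵢ), so τᵢ = Vᵢ/Q.
τ₁ = 3.89/0.397 = 9.7985 min; τ₂ = 10.8/0.397 = 27.204 min.
Solving the cascade with C₁(0)=C₂(0)=0 gives C₂(t) = C_in[1 − (τ₁ e^(−t/τ₁) − τ₂ e^(−t/τ₂))/(τ₁ − τ₂)].
At t = 60.7: e^(−t/τ₁) = 0.0020399, e^(−t/τ₂) = 0.10739.
C₂ = 3.37·[1 − (9.7985·0.0020399 − 27.204·0.10739)/(-17.406)] = 3.37·0.83330 = 2.8082 mol/L.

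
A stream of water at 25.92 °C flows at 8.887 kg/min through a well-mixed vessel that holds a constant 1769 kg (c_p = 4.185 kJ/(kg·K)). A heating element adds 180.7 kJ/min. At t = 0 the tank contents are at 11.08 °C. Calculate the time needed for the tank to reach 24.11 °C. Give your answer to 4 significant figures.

215.6 min

M c_p dT/dt = ṁ c_p (T_in − T) + Q̇.
τ = M/ṁ = 199.055 min; T_ss = T_in + Q̇/(ṁ c_p) = 30.7786 °C.
T(t) = T_ss + (T₀ − T_ss) e^(−t/τ). Set T = 24.11:
e^(−t/τ) = (24.11 − 30.7786)/(11.08 − 30.7786) = 0.338530
t = −199.055 · ln(0.338530) = 215.605 min.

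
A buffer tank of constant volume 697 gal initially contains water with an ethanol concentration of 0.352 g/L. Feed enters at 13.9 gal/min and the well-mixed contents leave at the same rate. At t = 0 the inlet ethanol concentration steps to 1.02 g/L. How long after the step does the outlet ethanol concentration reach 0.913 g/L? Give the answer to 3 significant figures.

91.8 min

Species balance: V dC/dt = Q(C_in − C) ⇒ τ = V/Q = 50.144 min.
C(t) = C_in + (C₀ − C_in) e^(−t/τ). Set C = 0.913 and solve for t:
e^(−t/τ) = (C − C_in)/(C₀ − C_in) = (0.913 − 1.02)/(0.352 − 1.02) = 0.16018
t = −τ ln(…) = 50.144 × 1.8315 = 91.836 min.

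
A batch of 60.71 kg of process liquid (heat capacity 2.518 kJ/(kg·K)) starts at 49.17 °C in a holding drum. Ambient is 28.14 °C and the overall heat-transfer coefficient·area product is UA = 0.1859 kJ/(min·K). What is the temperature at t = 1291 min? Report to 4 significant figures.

Unsteady energy balance on the tank contents: M c_p dT/dt = −UA(T − T_amb).
dT/dt = (T_ss − T)/τ with T_ss = T_amb = 28.1400 °C, τ = M c_p/UA = 60.71·2.518/0.1859 = 822.312 min.
T approaches T_ss exponentially: T(t) = T_ss + (T₀ − T_ss) e^(−t/τ).
T(1291) = 28.1400 + (21.0300)·0.208053 = 32.5153 °C.

32.52 °C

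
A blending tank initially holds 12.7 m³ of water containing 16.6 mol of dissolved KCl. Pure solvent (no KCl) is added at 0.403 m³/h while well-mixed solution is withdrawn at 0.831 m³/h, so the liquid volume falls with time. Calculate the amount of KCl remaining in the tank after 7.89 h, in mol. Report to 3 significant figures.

Let m(t) be the amount of KCl. Volume: V(t) = V₀ + (Q_in − Q_out) t = 12.7 − 0.42800 t; V(7.89) = 9.3231 m³.
Solute balance: dm/dt = 0 − Q_out C = −Q_out m/V(t).
Separate: dm/m = −Q_out dt/V(t) ⇒ ln(m/m₀) = −(Q_out/(Q_in−Q_out)) ln(V/V₀).
m = m₀ (V₀/V)^(Q_out/(Q_in−Q_out)) = 16.6 × (12.7/9.3231)^(-1.9416) = 9.1088 mol.

9.11 mol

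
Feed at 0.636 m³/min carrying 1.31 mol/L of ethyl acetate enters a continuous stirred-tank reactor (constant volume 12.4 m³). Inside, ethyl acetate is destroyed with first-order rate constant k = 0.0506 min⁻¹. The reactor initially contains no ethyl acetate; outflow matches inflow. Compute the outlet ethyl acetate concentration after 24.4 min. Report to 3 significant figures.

0.605 mol/L

Species balance: V dC/dt = Q C_in − Q C − k V C.
This is linear with rate a = Q/V + k = 0.10189 min⁻¹.
C_ss = Q C_in/(Q + kV) = 0.65944 mol/L; C(t) = C_ss + (C₀ − C_ss) e^(−a t).
C(24.4) = 0.65944 + (-0.65944)·e^(−0.10189·24.4) = 0.65944 + (-0.65944)·0.083232 = 0.60455 mol/L.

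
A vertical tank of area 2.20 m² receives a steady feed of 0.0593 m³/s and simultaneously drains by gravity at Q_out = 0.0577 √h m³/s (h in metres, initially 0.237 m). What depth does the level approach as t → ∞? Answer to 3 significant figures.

1.06 m

A dh/dt = Q_in − 0.0577 √h. Steady state requires inflow = outflow:
Q_in = 0.0577 √h_ss ⇒ √h_ss = 0.0593/0.0577 = 1.0277.
h_ss = 1.0277² = 1.0562 m. (Since h₀ = 0.237 m < h_ss, the level will rise toward this value.)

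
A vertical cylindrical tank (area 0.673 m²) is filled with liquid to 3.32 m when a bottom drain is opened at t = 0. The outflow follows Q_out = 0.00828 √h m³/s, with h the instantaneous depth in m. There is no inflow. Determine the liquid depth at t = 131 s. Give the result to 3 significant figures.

With no inflow, A dh/dt = −0.00828 √h.
∫ h^(−1/2) dh = −(0.00828/A) ∫ dt, giving 2√h = 2√h₀ − (0.00828/A) t.
√h = √3.32 − 0.00828·131/(2·0.673) = 1.8221 − 0.80585 = 1.0162.
h = 1.0162² = 1.0327 m.

1.03 m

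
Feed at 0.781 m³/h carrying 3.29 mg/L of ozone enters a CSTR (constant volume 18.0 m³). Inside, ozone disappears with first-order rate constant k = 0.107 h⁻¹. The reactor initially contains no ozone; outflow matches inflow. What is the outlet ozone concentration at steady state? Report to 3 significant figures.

V dC/dt = Q(C_in − C) − k V C.
Steady state (dC/dt = 0): C_ss = Q C_in/(Q + kV) = C_in/(1 + kV/Q).
C_ss = 0.781·3.29/(0.781 + 0.107·18.0) = 2.5695/2.7070 = 0.94920 mg/L.

0.949 mg/L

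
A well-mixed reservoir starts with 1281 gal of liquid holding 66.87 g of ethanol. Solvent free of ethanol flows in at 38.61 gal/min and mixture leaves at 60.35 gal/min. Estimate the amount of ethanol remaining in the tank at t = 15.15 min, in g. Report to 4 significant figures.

29.30 g

Let m(t) be the amount of ethanol. Volume: V(t) = V₀ + (Q_in − Q_out) t = 1281 − 21.7400 t; V(15.15) = 951.639 gal.
Solute balance: dm/dt = 0 − Q_out C = −Q_out m/V(t).
Separate: dm/m = −Q_out dt/V(t) ⇒ ln(m/m₀) = −(Q_out/(Q_in−Q_out)) ln(V/V₀).
m = m₀ (V₀/V)^(Q_out/(Q_in−Q_out)) = 66.87 × (1281/951.639)^(-2.77599) = 29.3032 g.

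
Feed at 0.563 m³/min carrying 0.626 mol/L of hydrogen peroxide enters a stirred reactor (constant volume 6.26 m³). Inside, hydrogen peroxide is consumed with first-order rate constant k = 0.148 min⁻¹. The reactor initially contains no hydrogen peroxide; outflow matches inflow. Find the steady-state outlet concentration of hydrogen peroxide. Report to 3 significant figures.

0.237 mol/L

Species balance: V dC/dt = Q C_in − Q C − k V C.
At steady state: 0 = Q C_in − (Q + kV) C_ss, so C_ss = Q C_in/(Q + kV).
C_ss = 0.563·0.626/(0.563 + 0.148·6.26) = 0.35244/1.4895 = 0.23662 mol/L.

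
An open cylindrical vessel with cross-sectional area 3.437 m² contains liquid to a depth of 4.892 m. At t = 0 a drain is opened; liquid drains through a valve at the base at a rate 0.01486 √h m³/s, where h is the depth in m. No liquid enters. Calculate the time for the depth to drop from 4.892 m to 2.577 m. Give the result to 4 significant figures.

A dh/dt = −Q_out = −0.01486 √h.
Separate and integrate: 2(√h − √h₀) = −(0.01486/A) t.
t = 2A(√h₀ − √h)/0.01486 = 2·3.437·(√4.892 − √2.577)/0.01486
  = 6.87400 × (2.21179 − 1.60530) / 0.01486 = 280.549 s.

280.5 s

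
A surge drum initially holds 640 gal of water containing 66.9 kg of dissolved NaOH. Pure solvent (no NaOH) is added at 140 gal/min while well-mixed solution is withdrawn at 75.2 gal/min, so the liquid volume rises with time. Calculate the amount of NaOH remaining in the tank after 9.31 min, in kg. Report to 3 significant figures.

Total volume: dV/dt = Q_in − Q_out = 64.800 gal/min, so V(t) = 640 + 64.800 t and V(9.31) = 1243.3 gal.
No NaOH enters, so dm/dt = −Q_out · (m/V).
dm/m = −Q_out dt/(V₀ + 64.800 t); integrating gives ln(m/m₀) = −(Q_out/(Q_in−Q_out)) ln(V/V₀).
m = m₀ (V₀/V)^(Q_out/(Q_in−Q_out)) = 66.9 × (640/1243.3)^(1.1605) = 30.956 kg.

31.0 kg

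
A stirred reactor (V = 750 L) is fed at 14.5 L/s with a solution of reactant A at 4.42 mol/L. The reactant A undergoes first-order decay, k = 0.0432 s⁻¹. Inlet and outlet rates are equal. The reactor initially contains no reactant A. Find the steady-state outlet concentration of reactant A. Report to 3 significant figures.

1.37 mol/L

V dC/dt = Q(C_in − C) − k V C.
Steady state (dC/dt = 0): C_ss = Q C_in/(Q + kV) = C_in/(1 + kV/Q).
C_ss = 14.5·4.42/(14.5 + 0.0432·750) = 64.090/46.900 = 1.3665 mol/L.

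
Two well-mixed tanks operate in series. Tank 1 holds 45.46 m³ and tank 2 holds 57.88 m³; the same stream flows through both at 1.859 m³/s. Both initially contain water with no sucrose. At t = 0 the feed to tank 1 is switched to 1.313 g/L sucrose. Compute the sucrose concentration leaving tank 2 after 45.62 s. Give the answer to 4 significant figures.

0.6434 g/L

Time constants: τᵢ = Vᵢ/Q for each well-mixed tank.
τ₁ = 45.46/1.859 = 24.4540 s; τ₂ = 57.88/1.859 = 31.1350 s.
Tank 1: C₁ = C_in(1 − e^(−t/τ₁)). Tank 2 (τ₁ ≠ τ₂): C₂ = C_in[1 − (τ₁ e^(−t/τ₁) − τ₂ e^(−t/τ₂))/(τ₁ − τ₂)].
At t = 45.62: e^(−t/τ₁) = 0.154812, e^(−t/τ₂) = 0.231025.
C₂ = 1.313·[1 − (24.4540·0.154812 − 31.1350·0.231025)/(-6.68101)] = 1.313·0.490021 = 0.643397 g/L.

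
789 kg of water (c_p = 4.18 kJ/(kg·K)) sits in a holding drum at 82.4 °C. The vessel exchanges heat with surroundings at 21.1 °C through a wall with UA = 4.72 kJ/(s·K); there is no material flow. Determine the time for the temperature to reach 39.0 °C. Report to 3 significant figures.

Lumped-capacitance energy balance: M c_p dT/dt = UA(T_amb − T).
τ = M c_p/UA = 698.73 s; T_ss = T_amb = 21.100 °C.
T(t) = T_ss + (T₀ − T_ss)e^(−t/τ); set T = 39.0:
t = −τ ln[(T − T_ss)/(T₀ − T_ss)] = −698.73 · ln(0.29201) = 860.13 s.

860 s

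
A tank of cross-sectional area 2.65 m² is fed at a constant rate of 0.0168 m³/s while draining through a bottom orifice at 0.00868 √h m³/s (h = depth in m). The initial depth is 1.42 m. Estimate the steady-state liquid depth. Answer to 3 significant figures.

3.75 m

Level balance: A dh/dt = 0.0168 − 0.00868 √h. Setting dh/dt = 0:
Q_in = 0.00868 √h_ss ⇒ √h_ss = 0.0168/0.00868 = 1.9355.
h_ss = 1.9355² = 3.7461 m. (Since h₀ = 1.42 m < h_ss, the level will rise toward this value.)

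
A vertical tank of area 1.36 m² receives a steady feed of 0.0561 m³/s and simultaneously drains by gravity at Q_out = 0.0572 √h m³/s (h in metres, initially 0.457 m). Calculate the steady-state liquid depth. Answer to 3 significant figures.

Accumulation of liquid (constant cross-section A): A dh/dt = Q_in − 0.0572 √h. At steady state dh/dt = 0:
Q_in = 0.0572 √h_ss ⇒ √h_ss = 0.0561/0.0572 = 0.98077.
h_ss = 0.98077² = 0.96191 m. (Since h₀ = 0.457 m < h_ss, the level will rise toward this value.)

0.962 m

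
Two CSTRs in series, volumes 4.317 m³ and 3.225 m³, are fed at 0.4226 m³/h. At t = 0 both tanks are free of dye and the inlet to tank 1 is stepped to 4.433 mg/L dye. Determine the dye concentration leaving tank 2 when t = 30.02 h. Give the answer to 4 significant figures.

Species balance on tank i: dCᵢ/dt = (Cᵢ₋₁ − Cᵢ)/τᵢ with τᵢ = Vᵢ/Q.
τ₁ = 4.317/0.4226 = 10.2153 h; τ₂ = 3.225/0.4226 = 7.63133 h.
Tank 1: C₁ = C_in(1 − e^(−t/τ₁)). Tank 2 (τ₁ ≠ τ₂): C₂ = C_in[1 − (τ₁ e^(−t/τ₁) − τ₂ e^(−t/τ₂))/(τ₁ − τ₂)].
At t = 30.02: e^(−t/τ₁) = 0.0529335, e^(−t/τ₂) = 0.0195695.
C₂ = 4.433·[1 − (10.2153·0.0529335 − 7.63133·0.0195695)/(2.58400)] = 4.433·0.848533 = 3.76155 mg/L.

3.762 mg/L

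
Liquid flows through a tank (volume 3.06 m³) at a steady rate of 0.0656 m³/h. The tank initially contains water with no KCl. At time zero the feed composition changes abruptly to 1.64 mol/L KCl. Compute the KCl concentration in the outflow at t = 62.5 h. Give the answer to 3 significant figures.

1.21 mol/L

Unsteady species balance (constant V, well mixed): V dC/dt = Q(C_in − C).
So dC/dt = (C_in − C)/τ with τ = V/Q = 3.06/0.0656 = 46.646 h.
Integrating: C(t) = C_in + (C₀ − C_in) e^(−t/τ).
C(62.5) = 1.64 + (0 − 1.64)·e^(−62.5/46.646) = 1.64 + (-1.6400)·0.26188 = 1.2105 mol/L.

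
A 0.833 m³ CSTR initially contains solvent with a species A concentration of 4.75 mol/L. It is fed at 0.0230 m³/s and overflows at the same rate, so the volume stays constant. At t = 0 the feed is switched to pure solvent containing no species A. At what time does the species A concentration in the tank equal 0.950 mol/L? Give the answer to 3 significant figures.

58.3 s

Unsteady species balance (constant V, well mixed): V dC/dt = Q(C_in − C), so τ = V/Q = 36.217 s.
C(t) = C_in + (C₀ − C_in) e^(−t/τ). Set C = 0.950 and solve for t:
e^(−t/τ) = (C − C_in)/(C₀ − C_in) = (0.950 − 0)/(4.75 − 0) = 0.20000
t = −τ ln(…) = 36.217 × 1.6094 = 58.290 s.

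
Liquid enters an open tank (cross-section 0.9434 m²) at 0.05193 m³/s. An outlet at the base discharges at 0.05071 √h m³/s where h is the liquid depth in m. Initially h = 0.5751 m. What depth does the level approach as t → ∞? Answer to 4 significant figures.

Level balance: A dh/dt = 0.05193 − 0.05071 √h. Setting dh/dt = 0:
Q_in = 0.05071 √h_ss ⇒ √h_ss = 0.05193/0.05071 = 1.02406.
h_ss = 1.02406² = 1.04870 m. (Since h₀ = 0.5751 m < h_ss, the level will rise toward this value.)

1.049 m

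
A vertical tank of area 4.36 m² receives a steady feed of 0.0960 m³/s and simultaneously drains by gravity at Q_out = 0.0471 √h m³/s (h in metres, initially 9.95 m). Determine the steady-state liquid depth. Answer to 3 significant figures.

4.15 m

Level balance: A dh/dt = 0.0960 − 0.0471 √h. Setting dh/dt = 0:
Q_in = 0.0471 √h_ss ⇒ √h_ss = 0.0960/0.0471 = 2.0382.
h_ss = 2.0382² = 4.1543 m. (Since h₀ = 9.95 m > h_ss, the level will fall toward this value.)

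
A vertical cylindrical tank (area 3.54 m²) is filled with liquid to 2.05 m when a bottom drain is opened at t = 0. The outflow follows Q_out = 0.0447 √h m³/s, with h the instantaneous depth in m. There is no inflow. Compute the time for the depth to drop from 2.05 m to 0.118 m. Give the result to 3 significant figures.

With no inflow, A dh/dt = −0.0447 √h.
This is separable: 2 d(√h)/dt = −0.0447/A, so √h = √h₀ − (0.0447/(2A)) t.
t = 2A(√h₀ − √h)/0.0447 = 2·3.54·(√2.05 − √0.118)/0.0447
  = 7.0800 × (1.4318 − 0.34351) / 0.0447 = 172.37 s.

172 s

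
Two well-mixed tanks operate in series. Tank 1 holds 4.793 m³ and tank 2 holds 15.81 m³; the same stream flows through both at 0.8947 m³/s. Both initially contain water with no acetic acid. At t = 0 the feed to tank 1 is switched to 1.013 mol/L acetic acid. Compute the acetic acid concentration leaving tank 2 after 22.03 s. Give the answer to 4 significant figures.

Species balance on tank i: dCᵢ/dt = (Cᵢ₋₁ − Cᵢ)/τᵢ with τᵢ = Vᵢ/Q.
τ₁ = 4.793/0.8947 = 5.35710 s; τ₂ = 15.81/0.8947 = 17.6707 s.
Tank 1: C₁ = C_in(1 − e^(−t/τ₁)). Tank 2 (τ₁ ≠ τ₂): C₂ = C_in[1 − (τ₁ e^(−t/τ₁) − τ₂ e^(−t/τ₂))/(τ₁ − τ₂)].
At t = 22.03: e^(−t/τ₁) = 0.0163701, e^(−t/τ₂) = 0.287453.
C₂ = 1.013·[1 − (5.35710·0.0163701 − 17.6707·0.287453)/(-12.3136)] = 1.013·0.594611 = 0.602340 mol/L.

0.6023 mol/L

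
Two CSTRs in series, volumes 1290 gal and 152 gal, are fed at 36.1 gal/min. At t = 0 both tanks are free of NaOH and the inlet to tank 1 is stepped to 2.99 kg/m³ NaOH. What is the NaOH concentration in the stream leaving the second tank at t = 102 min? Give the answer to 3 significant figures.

Each tank obeys Vᵢ dCᵢ/dt = Q(Cᵢ₋₁ − Cᵢ), so τᵢ = Vᵢ/Q.
τ₁ = 1290/36.1 = 35.734 min; τ₂ = 152/36.1 = 4.2105 min.
Tank 1: C₁ = C_in(1 − e^(−t/τ₁)). Tank 2 (τ₁ ≠ τ₂): C₂ = C_in[1 − (τ₁ e^(−t/τ₁) − τ₂ e^(−t/τ₂))/(τ₁ − τ₂)].
At t = 102: e^(−t/τ₁) = 0.057589, e^(−t/τ₂) = 3.0145e-11.
C₂ = 2.99·[1 − (35.734·0.057589 − 4.2105·3.0145e-11)/(31.524)] = 2.99·0.93472 = 2.7948 kg/m³.

2.79 kg/m³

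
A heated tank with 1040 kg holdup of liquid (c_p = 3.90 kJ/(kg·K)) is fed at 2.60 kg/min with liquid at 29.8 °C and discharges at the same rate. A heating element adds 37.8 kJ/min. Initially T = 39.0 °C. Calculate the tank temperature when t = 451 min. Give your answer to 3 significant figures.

35.3 °C

First-law balance (no shaft work): M c_p dT/dt = ṁ c_p (T_in − T) + 37.8.
Rearrange: dT/dt = (T_ss − T)/τ with τ = M/ṁ = 400.00 min and T_ss = T_in + Q̇/(ṁ c_p) = 33.528 °C.
This is linear first-order; T(t) = T_ss + (T₀ − T_ss) e^(−t/τ).
T(451) = 33.528 + (5.4722)·e^(−451/400.00) = 33.528 + (5.4722)·0.32384 = 35.300 °C.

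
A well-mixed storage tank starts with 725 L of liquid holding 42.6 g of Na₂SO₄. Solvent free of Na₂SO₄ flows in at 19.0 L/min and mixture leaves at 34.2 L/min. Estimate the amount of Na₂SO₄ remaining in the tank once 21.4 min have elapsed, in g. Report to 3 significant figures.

Total volume: dV/dt = Q_in − Q_out = -15.200 L/min, so V(t) = 725 − 15.200 t and V(21.4) = 399.72 L.
Solute balance: dm/dt = 0 − Q_out C = −Q_out m/V(t).
dm/m = −Q_out dt/(V₀ − 15.200 t); integrating gives ln(m/m₀) = −(Q_out/(Q_in−Q_out)) ln(V/V₀).
m = m₀ (V₀/V)^(Q_out/(Q_in−Q_out)) = 42.6 × (725/399.72)^(-2.2500) = 11.158 g.

11.2 g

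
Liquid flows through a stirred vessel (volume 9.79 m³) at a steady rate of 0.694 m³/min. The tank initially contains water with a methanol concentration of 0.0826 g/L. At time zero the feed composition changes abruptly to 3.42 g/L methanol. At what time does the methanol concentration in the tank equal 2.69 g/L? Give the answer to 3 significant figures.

21.4 min

Species balance: V dC/dt = Q(C_in − C) ⇒ τ = V/Q = 14.107 min.
C(t) = C_in + (C₀ − C_in) e^(−t/τ). Set C = 2.69 and solve for t:
e^(−t/τ) = (C − C_in)/(C₀ − C_in) = (2.69 − 3.42)/(0.0826 − 3.42) = 0.21873
t = −τ ln(…) = 14.107 × 1.5199 = 21.441 min.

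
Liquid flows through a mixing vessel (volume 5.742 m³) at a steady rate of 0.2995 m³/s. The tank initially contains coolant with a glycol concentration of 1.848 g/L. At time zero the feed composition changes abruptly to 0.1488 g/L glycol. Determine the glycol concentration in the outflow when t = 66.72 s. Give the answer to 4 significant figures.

Mass balance on the solute (V constant): V dC/dt = Q(C_in − C).
Rewrite as dC/dt + C/τ = C_in/τ, τ = V/Q = 19.1720 s.
C approaches C_in exponentially: C(t) = C_in + (C₀ − C_in) e^(−t/τ).
C(66.72) = 0.1488 + (1.848 − 0.1488)·e^(−66.72/19.1720) = 0.1488 + (1.69920)·0.0308048 = 0.201144 g/L.

0.2011 g/L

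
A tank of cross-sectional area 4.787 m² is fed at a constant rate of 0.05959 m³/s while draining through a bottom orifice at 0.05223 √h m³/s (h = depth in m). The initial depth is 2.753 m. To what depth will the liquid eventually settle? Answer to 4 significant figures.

1.302 m

Volume balance on the tank: A dh/dt = Q_in − 0.05223 √h. At steady state dh/dt = 0:
Q_in = 0.05223 √h_ss ⇒ √h_ss = 0.05959/0.05223 = 1.14092.
h_ss = 1.14092² = 1.30169 m. (Since h₀ = 2.753 m > h_ss, the level will fall toward this value.)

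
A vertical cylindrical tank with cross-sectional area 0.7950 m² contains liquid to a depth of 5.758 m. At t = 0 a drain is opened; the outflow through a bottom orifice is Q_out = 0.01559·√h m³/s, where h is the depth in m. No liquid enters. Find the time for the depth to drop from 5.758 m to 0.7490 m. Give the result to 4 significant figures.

156.5 s

With no inflow, A dh/dt = −0.01559 √h.
This is separable: 2 d(√h)/dt = −0.01559/A, so √h = √h₀ − (0.01559/(2A)) t.
t = 2A(√h₀ − √h)/0.01559 = 2·0.7950·(√5.758 − √0.7490)/0.01559
  = 1.59000 × (2.39958 − 0.865448) / 0.01559 = 156.464 s.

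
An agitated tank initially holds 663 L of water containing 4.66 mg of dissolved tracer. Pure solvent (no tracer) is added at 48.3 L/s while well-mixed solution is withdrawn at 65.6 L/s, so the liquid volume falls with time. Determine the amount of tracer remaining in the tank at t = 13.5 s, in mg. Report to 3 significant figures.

Total volume: dV/dt = Q_in − Q_out = -17.300 L/s, so V(t) = 663 − 17.300 t and V(13.5) = 429.45 L.
No tracer enters, so dm/dt = −Q_out · (m/V).
Separate: dm/m = −Q_out dt/V(t) ⇒ ln(m/m₀) = −(Q_out/(Q_in−Q_out)) ln(V/V₀).
m = m₀ (V₀/V)^(Q_out/(Q_in−Q_out)) = 4.66 × (663/429.45)^(-3.7919) = 0.89790 mg.

0.898 mg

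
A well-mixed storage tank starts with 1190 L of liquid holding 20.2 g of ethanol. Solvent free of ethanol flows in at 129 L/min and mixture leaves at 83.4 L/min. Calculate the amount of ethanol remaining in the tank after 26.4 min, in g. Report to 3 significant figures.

5.63 g

Total volume: dV/dt = Q_in − Q_out = 45.600 L/min, so V(t) = 1190 + 45.600 t and V(26.4) = 2393.8 L.
Solute balance: dm/dt = 0 − Q_out C = −Q_out m/V(t).
Separate: dm/m = −Q_out dt/V(t) ⇒ ln(m/m₀) = −(Q_out/(Q_in−Q_out)) ln(V/V₀).
m = m₀ (V₀/V)^(Q_out/(Q_in−Q_out)) = 20.2 × (1190/2393.8)^(1.8289) = 5.6257 g.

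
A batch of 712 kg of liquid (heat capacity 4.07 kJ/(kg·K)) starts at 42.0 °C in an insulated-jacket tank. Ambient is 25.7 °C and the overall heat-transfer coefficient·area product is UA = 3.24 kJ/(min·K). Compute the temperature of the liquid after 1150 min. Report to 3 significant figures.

Lumped-capacitance energy balance: M c_p dT/dt = UA(T_amb − T).
dT/dt = (T_ss − T)/τ with T_ss = T_amb = 25.700 °C, τ = M c_p/UA = 712·4.07/3.24 = 894.40 min.
Solution: T(t) = T_ss + (T₀ − T_ss) e^(−t/τ).
T(1150) = 25.700 + (16.300)·0.27643 = 30.206 °C.

30.2 °C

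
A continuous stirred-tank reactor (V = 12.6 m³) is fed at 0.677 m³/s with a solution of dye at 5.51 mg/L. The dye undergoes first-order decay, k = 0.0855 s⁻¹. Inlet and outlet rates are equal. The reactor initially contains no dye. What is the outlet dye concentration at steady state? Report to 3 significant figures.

2.13 mg/L

Species balance: V dC/dt = Q C_in − Q C − k V C.
At steady state: 0 = Q C_in − (Q + kV) C_ss, so C_ss = Q C_in/(Q + kV).
C_ss = 0.677·5.51/(0.677 + 0.0855·12.6) = 3.7303/1.7543 = 2.1264 mg/L.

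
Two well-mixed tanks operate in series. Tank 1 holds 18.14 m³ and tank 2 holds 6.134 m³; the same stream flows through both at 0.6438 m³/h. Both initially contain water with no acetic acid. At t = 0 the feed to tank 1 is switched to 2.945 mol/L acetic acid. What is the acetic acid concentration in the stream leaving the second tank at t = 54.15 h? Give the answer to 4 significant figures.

Species balance on tank i: dCᵢ/dt = (Cᵢ₋₁ − Cᵢ)/τᵢ with τᵢ = Vᵢ/Q.
τ₁ = 18.14/0.6438 = 28.1765 h; τ₂ = 6.134/0.6438 = 9.52780 h.
Solving the cascade with C₁(0)=C₂(0)=0 gives C₂(t) = C_in[1 − (τ₁ e^(−t/τ₁) − τ₂ e^(−t/τ₂))/(τ₁ − τ₂)].
At t = 54.15: e^(−t/τ₁) = 0.146341, e^(−t/τ₂) = 0.00340209.
C₂ = 2.945·[1 − (28.1765·0.146341 − 9.52780·0.00340209)/(18.6486)] = 2.945·0.780630 = 2.29896 mol/L.

2.299 mol/L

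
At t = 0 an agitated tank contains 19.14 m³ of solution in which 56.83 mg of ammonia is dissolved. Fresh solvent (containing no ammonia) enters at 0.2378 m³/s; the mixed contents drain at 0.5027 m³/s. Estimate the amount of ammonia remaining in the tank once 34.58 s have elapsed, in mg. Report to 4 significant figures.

Total volume: dV/dt = Q_in − Q_out = -0.264900 m³/s, so V(t) = 19.14 − 0.264900 t and V(34.58) = 9.97976 m³.
Species balance (pure solvent in): dm/dt = −Q_out · m/V(t).
dm/m = −Q_out dt/(V₀ − 0.264900 t); integrating gives ln(m/m₀) = −(Q_out/(Q_in−Q_out)) ln(V/V₀).
m = m₀ (V₀/V)^(Q_out/(Q_in−Q_out)) = 56.83 × (19.14/9.97976)^(-1.89770) = 16.5146 mg.

16.51 mg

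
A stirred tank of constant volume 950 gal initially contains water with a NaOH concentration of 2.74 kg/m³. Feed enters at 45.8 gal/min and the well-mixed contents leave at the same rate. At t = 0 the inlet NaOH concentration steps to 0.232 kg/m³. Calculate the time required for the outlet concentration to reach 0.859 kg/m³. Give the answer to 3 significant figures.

28.8 min

Species balance on the tank: V dC/dt = Q(C_in − C), so τ = V/Q = 20.742 min.
C(t) = C_in + (C₀ − C_in) e^(−t/τ). Set C = 0.859 and solve for t:
e^(−t/τ) = (C − C_in)/(C₀ − C_in) = (0.859 − 0.232)/(2.74 − 0.232) = 0.25000
t = −τ ln(…) = 20.742 × 1.3863 = 28.755 min.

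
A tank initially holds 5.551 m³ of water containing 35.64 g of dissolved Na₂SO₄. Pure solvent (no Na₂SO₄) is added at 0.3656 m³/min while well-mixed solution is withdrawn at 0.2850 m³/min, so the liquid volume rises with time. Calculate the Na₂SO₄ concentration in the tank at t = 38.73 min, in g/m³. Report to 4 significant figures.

0.8484 g/m³

Total volume: dV/dt = Q_in − Q_out = 0.0806000 m³/min, so V(t) = 5.551 + 0.0806000 t and V(38.73) = 8.67264 m³.
Solute balance: dm/dt = 0 − Q_out C = −Q_out m/V(t).
dm/m = −Q_out dt/(V₀ + 0.0806000 t); integrating gives ln(m/m₀) = −(Q_out/(Q_in−Q_out)) ln(V/V₀).
m = m₀ (V₀/V)^(Q_out/(Q_in−Q_out)) = 35.64 × (5.551/8.67264)^(3.53598) = 7.35759 g.
C = m/V = 7.35759/8.67264 = 0.848368 g/m³.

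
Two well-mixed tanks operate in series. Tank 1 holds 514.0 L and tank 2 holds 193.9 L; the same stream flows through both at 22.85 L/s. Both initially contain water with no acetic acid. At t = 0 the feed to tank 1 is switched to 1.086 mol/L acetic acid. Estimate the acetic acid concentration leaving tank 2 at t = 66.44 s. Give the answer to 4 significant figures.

Time constants: τᵢ = Vᵢ/Q for each well-mixed tank.
τ₁ = 514.0/22.85 = 22.4945 s; τ₂ = 193.9/22.85 = 8.48578 s.
Tank 1: C₁ = C_in(1 − e^(−t/τ₁)). Tank 2 (τ₁ ≠ τ₂): C₂ = C_in[1 − (τ₁ e^(−t/τ₁) − τ₂ e^(−t/τ₂))/(τ₁ − τ₂)].
At t = 66.44: e^(−t/τ₁) = 0.0521513, e^(−t/τ₂) = 0.000397796.
C₂ = 1.086·[1 − (22.4945·0.0521513 − 8.48578·0.000397796)/(14.0088)] = 1.086·0.916499 = 0.995318 mol/L.

0.9953 mol/L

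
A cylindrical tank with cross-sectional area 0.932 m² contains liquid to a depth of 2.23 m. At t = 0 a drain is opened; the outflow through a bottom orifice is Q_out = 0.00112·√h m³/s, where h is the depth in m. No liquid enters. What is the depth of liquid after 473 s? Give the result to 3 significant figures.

1.46 m

With no inflow, A dh/dt = −0.00112 √h.
This is separable: 2 d(√h)/dt = −0.00112/A, so √h = √h₀ − (0.00112/(2A)) t.
√h = √2.23 − 0.00112·473/(2·0.932) = 1.4933 − 0.28421 = 1.2091.
h = 1.2091² = 1.4620 m.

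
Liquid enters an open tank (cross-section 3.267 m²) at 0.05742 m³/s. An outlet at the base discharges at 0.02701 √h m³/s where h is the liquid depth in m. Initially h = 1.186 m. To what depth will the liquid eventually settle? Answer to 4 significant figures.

4.519 m

A dh/dt = Q_in − 0.02701 √h. Steady state requires inflow = outflow:
Q_in = 0.02701 √h_ss ⇒ √h_ss = 0.05742/0.02701 = 2.12588.
h_ss = 2.12588² = 4.51936 m. (Since h₀ = 1.186 m < h_ss, the level will rise toward this value.)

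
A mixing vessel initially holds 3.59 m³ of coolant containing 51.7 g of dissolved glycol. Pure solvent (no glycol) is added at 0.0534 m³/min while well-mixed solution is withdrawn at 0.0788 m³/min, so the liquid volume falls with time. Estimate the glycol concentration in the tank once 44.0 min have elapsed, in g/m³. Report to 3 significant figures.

Total volume: dV/dt = Q_in − Q_out = -0.025400 m³/min, so V(t) = 3.59 − 0.025400 t and V(44.0) = 2.4724 m³.
Solute balance: dm/dt = 0 − Q_out C = −Q_out m/V(t).
Separate: dm/m = −Q_out dt/V(t) ⇒ ln(m/m₀) = −(Q_out/(Q_in−Q_out)) ln(V/V₀).
m = m₀ (V₀/V)^(Q_out/(Q_in−Q_out)) = 51.7 × (3.59/2.4724)^(-3.1024) = 16.255 g.
C = m/V = 16.255/2.4724 = 6.5745 g/m³.

6.57 g/m³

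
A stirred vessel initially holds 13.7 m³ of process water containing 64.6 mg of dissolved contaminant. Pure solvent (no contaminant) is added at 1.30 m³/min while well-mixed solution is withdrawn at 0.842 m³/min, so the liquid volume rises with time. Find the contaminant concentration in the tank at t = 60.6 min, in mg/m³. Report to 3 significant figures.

0.204 mg/m³

Total volume: dV/dt = Q_in − Q_out = 0.45800 m³/min, so V(t) = 13.7 + 0.45800 t and V(60.6) = 41.455 m³.
Solute balance: dm/dt = 0 − Q_out C = −Q_out m/V(t).
dm/m = −Q_out dt/(V₀ + 0.45800 t); integrating gives ln(m/m₀) = −(Q_out/(Q_in−Q_out)) ln(V/V₀).
m = m₀ (V₀/V)^(Q_out/(Q_in−Q_out)) = 64.6 × (13.7/41.455)^(1.8384) = 8.4376 mg.
C = m/V = 8.4376/41.455 = 0.20354 mg/m³.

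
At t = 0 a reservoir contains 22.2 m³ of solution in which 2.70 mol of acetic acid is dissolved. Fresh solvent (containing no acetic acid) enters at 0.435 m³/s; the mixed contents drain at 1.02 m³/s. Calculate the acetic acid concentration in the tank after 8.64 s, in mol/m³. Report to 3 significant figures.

0.100 mol/m³

Total volume: dV/dt = Q_in − Q_out = -0.58500 m³/s, so V(t) = 22.2 − 0.58500 t and V(8.64) = 17.146 m³.
No acetic acid enters, so dm/dt = −Q_out · (m/V).
Separate: dm/m = −Q_out dt/V(t) ⇒ ln(m/m₀) = −(Q_out/(Q_in−Q_out)) ln(V/V₀).
m = m₀ (V₀/V)^(Q_out/(Q_in−Q_out)) = 2.70 × (22.2/17.146)^(-1.7436) = 1.7208 mol.
C = m/V = 1.7208/17.146 = 0.10036 mol/m³.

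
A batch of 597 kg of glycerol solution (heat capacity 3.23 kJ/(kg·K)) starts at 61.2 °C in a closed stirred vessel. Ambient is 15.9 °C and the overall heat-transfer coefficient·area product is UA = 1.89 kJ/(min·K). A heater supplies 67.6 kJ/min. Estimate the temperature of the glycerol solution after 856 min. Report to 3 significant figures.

55.8 °C

M c_p dT/dt = −UA(T − T_amb) + Q̇.
dT/dt = (T_ss − T)/τ with T_ss = T_amb + Q̇/UA = 15.9 + 67.6/1.89 = 51.667 °C, τ = M c_p/UA = 597·3.23/1.89 = 1020.3 min.
Integrating: T(t) = T_ss + (T₀ − T_ss) e^(−t/τ).
T(856) = 51.667 + (9.5328)·0.43215 = 55.787 °C.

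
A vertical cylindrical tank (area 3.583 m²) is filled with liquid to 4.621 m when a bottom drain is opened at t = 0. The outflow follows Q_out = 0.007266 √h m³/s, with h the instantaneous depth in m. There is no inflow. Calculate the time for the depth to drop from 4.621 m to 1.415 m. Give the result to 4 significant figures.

With no inflow, A dh/dt = −0.007266 √h.
∫ h^(−1/2) dh = −(0.007266/A) ∫ dt, giving 2√h = 2√h₀ − (0.007266/A) t.
t = 2A(√h₀ − √h)/0.007266 = 2·3.583·(√4.621 − √1.415)/0.007266
  = 7.16600 × (2.14965 − 1.18954) / 0.007266 = 946.900 s.

946.9 s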